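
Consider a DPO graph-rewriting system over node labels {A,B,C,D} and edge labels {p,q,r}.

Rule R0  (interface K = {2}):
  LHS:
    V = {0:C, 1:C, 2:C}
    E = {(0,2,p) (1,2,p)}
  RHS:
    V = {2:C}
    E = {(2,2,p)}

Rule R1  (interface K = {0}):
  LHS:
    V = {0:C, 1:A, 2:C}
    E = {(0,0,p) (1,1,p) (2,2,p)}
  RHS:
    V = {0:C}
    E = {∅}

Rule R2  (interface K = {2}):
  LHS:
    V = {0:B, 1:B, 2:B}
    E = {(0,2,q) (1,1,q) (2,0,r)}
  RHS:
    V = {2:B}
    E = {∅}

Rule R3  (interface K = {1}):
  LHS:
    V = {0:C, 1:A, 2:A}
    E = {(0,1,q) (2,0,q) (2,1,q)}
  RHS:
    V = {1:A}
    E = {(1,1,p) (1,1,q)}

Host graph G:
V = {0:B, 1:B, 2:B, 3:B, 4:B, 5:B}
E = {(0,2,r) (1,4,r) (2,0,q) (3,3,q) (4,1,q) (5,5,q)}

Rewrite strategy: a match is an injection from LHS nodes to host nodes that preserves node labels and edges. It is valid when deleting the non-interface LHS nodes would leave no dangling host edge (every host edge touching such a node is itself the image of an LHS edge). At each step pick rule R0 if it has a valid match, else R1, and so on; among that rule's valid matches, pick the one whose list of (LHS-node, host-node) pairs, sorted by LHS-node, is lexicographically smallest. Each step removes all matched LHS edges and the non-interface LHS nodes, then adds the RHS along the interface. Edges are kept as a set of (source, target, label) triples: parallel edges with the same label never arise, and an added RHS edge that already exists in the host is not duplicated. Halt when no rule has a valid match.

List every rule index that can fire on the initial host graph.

Answer: [R2]

Derivation:
R0: no valid match — LHS pattern not found
R1: no valid match — LHS pattern not found
R2: 4 valid matches — {0↦2, 1↦3, 2↦0}, {0↦2, 1↦5, 2↦0}, {0↦4, 1↦3, 2↦1} (+1 more)
R3: no valid match — LHS pattern not found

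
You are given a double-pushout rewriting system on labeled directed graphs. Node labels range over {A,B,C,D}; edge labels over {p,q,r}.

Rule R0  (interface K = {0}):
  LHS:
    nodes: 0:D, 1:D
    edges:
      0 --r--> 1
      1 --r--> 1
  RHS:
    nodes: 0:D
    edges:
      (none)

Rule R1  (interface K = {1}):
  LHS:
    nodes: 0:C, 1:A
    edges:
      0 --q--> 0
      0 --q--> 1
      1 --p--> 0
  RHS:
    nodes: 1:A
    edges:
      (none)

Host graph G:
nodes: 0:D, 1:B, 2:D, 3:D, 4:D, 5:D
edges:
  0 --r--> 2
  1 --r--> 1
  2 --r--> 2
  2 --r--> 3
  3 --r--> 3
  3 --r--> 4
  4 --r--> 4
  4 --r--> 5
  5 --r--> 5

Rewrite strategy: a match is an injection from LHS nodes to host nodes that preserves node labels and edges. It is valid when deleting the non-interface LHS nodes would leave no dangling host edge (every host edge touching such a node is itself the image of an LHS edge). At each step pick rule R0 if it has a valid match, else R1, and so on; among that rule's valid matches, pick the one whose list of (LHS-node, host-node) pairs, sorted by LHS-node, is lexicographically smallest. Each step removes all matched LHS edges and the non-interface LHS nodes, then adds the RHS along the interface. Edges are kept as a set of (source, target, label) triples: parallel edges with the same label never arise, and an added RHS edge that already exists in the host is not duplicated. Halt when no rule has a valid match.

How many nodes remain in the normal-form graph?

Answer: 2

Derivation:
start.  V:6 E:9  edges: 0-r->2 1-r->1 2-r->2 2-r->3 3-r->3 3-r->4 4-r->4 4-r->5 5-r->5
1. fire R0 via {0↦4, 1↦5}  →  V:5 E:7  edges: 0-r->2 1-r->1 2-r->2 2-r->3 3-r->3 3-r->4 4-r->4
2. fire R0 via {0↦3, 1↦4}  →  V:4 E:5  edges: 0-r->2 1-r->1 2-r->2 2-r->3 3-r->3
3. fire R0 via {0↦2, 1↦3}  →  V:3 E:3  edges: 0-r->2 1-r->1 2-r->2
4. fire R0 via {0↦0, 1↦2}  →  V:2 E:1  edges: 1-r->1
halt: no rule applies after step 4
NF nodes: {0:D, 1:B}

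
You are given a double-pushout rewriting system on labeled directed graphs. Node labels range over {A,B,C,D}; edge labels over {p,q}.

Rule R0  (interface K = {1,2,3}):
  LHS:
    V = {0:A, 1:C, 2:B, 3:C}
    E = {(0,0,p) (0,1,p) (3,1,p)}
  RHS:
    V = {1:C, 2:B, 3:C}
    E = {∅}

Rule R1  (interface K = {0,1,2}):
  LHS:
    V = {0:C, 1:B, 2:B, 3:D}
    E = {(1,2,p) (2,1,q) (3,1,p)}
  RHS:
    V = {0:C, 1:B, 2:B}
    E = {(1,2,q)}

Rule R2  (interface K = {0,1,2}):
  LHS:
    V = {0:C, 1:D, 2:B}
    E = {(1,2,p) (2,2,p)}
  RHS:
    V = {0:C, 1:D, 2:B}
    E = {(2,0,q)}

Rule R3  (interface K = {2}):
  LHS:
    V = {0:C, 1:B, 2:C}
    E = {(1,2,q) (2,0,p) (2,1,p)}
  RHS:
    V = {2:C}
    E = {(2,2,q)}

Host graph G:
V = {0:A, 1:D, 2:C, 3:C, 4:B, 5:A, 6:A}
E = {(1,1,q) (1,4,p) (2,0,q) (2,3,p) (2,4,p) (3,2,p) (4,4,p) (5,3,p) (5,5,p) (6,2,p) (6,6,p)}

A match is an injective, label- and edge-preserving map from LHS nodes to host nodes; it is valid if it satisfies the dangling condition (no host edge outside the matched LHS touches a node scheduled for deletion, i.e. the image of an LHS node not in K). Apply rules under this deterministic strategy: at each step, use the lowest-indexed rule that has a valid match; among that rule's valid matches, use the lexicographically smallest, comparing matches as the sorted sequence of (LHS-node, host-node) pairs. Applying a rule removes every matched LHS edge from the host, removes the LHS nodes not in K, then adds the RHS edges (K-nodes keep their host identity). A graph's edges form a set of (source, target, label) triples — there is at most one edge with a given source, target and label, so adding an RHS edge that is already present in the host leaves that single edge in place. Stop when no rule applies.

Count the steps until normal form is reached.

[0] host  ⇒  7 nodes, 11 edges  {1-q->1 1-p->4 2-q->0 2-p->3 2-p->4 3-p->2 4-p->4 5-p->3 5-p->5 6-p->2 6-p->6}
[1] R0 @ {0↦5, 1↦3, 2↦4, 3↦2}  ⇒  6 nodes, 8 edges  {1-q->1 1-p->4 2-q->0 2-p->4 3-p->2 4-p->4 6-p->2 6-p->6}
[2] R0 @ {0↦6, 1↦2, 2↦4, 3↦3}  ⇒  5 nodes, 5 edges  {1-q->1 1-p->4 2-q->0 2-p->4 4-p->4}
[3] R2 @ {0↦2, 1↦1, 2↦4}  ⇒  5 nodes, 4 edges  {1-q->1 2-q->0 2-p->4 4-q->2}
normal form: no rule applies after step 3

Answer: 3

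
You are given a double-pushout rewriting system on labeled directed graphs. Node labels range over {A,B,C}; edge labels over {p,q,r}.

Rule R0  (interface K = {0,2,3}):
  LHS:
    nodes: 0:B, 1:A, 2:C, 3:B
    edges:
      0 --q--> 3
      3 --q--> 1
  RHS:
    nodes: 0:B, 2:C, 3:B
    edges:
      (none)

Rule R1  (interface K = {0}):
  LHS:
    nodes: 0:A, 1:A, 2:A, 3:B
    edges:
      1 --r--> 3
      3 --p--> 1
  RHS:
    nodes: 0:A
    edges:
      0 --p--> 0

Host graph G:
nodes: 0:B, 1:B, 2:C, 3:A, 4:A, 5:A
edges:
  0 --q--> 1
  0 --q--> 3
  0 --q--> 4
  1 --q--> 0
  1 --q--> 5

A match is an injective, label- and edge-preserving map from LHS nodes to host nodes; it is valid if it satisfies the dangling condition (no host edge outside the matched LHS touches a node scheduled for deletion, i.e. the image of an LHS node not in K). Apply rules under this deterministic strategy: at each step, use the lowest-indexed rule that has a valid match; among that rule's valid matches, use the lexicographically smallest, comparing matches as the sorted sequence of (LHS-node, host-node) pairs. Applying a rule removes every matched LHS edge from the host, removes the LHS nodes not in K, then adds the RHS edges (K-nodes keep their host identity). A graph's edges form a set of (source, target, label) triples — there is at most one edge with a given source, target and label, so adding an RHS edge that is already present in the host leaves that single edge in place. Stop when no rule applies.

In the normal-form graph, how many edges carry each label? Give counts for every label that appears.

start.  V:6 E:5  edges: 0-q->1 0-q->3 0-q->4 1-q->0 1-q->5
1. fire R0 via {0↦0, 1↦5, 2↦2, 3↦1}  →  V:5 E:3  edges: 0-q->3 0-q->4 1-q->0
2. fire R0 via {0↦1, 1↦3, 2↦2, 3↦0}  →  V:4 E:1  edges: 0-q->4
normal form: no rule applies after step 2
NF edges: [(0, 4, 'q')]

Answer: q:1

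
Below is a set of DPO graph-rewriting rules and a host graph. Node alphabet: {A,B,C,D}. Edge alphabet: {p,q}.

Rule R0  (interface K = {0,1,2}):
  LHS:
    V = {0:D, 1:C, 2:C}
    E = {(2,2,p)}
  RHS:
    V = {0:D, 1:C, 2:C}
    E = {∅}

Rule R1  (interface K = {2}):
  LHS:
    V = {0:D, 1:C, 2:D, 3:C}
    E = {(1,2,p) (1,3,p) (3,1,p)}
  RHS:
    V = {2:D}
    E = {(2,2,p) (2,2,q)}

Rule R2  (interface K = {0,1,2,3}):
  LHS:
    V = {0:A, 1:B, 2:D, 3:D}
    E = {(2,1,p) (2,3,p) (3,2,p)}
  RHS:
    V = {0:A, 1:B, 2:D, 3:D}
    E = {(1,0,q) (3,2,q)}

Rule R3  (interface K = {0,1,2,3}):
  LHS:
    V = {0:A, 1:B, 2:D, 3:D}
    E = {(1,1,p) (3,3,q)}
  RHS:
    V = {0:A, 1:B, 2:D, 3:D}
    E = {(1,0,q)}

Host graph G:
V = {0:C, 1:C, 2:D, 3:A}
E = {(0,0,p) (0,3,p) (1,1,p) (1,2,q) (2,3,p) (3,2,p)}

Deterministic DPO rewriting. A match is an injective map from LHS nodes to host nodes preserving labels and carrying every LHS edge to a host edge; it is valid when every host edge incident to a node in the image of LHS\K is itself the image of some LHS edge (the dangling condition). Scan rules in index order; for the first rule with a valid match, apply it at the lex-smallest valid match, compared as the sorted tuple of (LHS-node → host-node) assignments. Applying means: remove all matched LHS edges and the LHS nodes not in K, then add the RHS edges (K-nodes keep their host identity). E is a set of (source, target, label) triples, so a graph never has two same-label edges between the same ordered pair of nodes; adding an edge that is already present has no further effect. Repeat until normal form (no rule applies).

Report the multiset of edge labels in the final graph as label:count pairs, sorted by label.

initial: |V|=4 |E|=6  E = 0-p->0 0-p->3 1-p->1 1-q->2 2-p->3 3-p->2
step 1: apply R0 at {0↦2, 1↦0, 2↦1}  → |V|=4 |E|=5  E = 0-p->0 0-p->3 1-q->2 2-p->3 3-p->2
step 2: apply R0 at {0↦2, 1↦1, 2↦0}  → |V|=4 |E|=4  E = 0-p->3 1-q->2 2-p->3 3-p->2
final graph: no rule applies after step 2
NF edges: [(0, 3, 'p'), (1, 2, 'q'), (2, 3, 'p'), (3, 2, 'p')]

Answer: p:3 q:1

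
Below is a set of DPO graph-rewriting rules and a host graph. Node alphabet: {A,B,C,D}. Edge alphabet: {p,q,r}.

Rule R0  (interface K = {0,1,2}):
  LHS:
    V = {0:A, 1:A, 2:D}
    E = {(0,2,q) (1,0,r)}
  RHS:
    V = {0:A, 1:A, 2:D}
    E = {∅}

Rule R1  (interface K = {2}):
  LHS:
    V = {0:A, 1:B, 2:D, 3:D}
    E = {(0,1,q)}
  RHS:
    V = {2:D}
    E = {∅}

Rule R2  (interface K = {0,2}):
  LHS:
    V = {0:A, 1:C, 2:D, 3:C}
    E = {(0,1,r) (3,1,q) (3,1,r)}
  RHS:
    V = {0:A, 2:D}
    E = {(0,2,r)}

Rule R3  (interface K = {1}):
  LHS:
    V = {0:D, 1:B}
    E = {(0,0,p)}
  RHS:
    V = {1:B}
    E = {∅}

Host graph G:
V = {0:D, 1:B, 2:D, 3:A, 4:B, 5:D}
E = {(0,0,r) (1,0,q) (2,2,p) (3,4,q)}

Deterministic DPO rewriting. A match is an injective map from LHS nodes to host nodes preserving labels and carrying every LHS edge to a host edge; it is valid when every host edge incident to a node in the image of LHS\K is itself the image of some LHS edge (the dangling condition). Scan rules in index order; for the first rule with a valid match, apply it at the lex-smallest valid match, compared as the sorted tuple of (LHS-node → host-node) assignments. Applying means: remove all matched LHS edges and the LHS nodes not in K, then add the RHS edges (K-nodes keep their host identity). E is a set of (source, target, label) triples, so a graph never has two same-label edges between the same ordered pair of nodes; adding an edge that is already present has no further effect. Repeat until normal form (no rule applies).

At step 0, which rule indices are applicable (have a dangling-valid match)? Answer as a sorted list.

Answer: [R1,R3]

Steps:
R0: no valid match — LHS pattern not found
R1: 2 valid matches — {0↦3, 1↦4, 2↦0, 3↦5}, {0↦3, 1↦4, 2↦2, 3↦5}
R2: no valid match — LHS pattern not found
R3: 2 valid matches — {0↦2, 1↦1}, {0↦2, 1↦4}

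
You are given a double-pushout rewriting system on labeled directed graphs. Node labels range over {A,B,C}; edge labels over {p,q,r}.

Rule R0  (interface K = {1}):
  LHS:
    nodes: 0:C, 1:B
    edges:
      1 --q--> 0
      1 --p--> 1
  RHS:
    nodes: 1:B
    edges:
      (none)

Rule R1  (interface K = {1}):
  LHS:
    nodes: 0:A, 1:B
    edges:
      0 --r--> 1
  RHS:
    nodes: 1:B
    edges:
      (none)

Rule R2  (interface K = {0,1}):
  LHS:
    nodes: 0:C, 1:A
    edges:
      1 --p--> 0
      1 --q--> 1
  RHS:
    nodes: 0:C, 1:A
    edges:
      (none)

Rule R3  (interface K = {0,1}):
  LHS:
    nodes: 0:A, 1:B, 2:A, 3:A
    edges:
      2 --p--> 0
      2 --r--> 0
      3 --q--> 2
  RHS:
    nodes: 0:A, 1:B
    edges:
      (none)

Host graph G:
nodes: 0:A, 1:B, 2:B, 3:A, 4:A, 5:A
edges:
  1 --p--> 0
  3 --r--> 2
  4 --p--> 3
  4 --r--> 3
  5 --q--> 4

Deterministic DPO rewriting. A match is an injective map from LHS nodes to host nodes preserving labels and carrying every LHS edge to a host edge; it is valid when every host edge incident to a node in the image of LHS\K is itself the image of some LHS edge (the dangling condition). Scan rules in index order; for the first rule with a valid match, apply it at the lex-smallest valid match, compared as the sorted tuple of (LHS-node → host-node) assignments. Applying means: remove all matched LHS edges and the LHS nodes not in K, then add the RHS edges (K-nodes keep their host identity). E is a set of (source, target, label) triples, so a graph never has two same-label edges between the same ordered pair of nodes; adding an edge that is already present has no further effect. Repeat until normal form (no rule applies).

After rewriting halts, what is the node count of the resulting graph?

initial: |V|=6 |E|=5  E = 1-p->0 3-r->2 4-p->3 4-r->3 5-q->4
step 1: apply R3 at {0↦3, 1↦1, 2↦4, 3↦5}  → |V|=4 |E|=2  E = 1-p->0 3-r->2
step 2: apply R1 at {0↦3, 1↦2}  → |V|=3 |E|=1  E = 1-p->0
halt: no rule applies after step 2
NF nodes: {0:A, 1:B, 2:B}

Answer: 3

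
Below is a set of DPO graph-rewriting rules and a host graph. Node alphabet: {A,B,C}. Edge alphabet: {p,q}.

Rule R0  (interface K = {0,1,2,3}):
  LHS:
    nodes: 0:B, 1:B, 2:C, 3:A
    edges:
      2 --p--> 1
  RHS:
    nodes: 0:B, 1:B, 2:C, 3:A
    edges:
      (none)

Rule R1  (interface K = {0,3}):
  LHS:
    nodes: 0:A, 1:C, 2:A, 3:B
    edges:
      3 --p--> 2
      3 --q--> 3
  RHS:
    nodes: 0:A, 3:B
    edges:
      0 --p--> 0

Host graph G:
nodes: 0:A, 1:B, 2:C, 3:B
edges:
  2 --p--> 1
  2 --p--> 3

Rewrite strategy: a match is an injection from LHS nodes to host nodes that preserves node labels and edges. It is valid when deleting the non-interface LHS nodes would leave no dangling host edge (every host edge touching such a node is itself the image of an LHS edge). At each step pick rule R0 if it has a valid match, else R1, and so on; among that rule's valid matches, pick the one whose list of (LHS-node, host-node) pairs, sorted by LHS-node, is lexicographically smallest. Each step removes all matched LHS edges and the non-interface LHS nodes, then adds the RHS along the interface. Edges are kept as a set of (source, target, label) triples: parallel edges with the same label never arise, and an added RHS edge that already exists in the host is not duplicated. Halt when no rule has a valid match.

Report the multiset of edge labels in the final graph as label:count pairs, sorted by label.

initial: |V|=4 |E|=2  E = 2-p->1 2-p->3
step 1: apply R0 at {0↦1, 1↦3, 2↦2, 3↦0}  → |V|=4 |E|=1  E = 2-p->1
step 2: apply R0 at {0↦3, 1↦1, 2↦2, 3↦0}  → |V|=4 |E|=0  E = ∅
normal form: no rule applies after step 2
NF edges: []

Answer: (no edges)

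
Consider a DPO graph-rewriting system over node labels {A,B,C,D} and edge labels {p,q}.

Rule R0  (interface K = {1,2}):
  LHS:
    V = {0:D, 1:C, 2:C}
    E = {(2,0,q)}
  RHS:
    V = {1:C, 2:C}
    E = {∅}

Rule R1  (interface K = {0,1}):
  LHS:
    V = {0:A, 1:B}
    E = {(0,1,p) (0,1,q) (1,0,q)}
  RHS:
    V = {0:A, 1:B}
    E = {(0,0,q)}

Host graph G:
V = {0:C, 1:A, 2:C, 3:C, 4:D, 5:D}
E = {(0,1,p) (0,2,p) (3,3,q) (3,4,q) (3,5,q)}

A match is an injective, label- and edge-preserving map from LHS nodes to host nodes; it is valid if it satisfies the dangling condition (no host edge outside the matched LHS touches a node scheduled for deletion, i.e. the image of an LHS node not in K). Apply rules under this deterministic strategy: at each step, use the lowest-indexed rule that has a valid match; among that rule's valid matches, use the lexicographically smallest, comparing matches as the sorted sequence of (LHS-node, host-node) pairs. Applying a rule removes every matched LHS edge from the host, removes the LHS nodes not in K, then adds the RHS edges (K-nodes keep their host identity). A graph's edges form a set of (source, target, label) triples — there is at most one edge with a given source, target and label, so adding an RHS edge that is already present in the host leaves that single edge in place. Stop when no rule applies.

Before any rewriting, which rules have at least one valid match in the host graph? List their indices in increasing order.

R0: 4 valid matches — {0↦4, 1↦0, 2↦3}, {0↦4, 1↦2, 2↦3}, {0↦5, 1↦0, 2↦3} (+1 more)
R1: no valid match — LHS pattern not found

Answer: [R0]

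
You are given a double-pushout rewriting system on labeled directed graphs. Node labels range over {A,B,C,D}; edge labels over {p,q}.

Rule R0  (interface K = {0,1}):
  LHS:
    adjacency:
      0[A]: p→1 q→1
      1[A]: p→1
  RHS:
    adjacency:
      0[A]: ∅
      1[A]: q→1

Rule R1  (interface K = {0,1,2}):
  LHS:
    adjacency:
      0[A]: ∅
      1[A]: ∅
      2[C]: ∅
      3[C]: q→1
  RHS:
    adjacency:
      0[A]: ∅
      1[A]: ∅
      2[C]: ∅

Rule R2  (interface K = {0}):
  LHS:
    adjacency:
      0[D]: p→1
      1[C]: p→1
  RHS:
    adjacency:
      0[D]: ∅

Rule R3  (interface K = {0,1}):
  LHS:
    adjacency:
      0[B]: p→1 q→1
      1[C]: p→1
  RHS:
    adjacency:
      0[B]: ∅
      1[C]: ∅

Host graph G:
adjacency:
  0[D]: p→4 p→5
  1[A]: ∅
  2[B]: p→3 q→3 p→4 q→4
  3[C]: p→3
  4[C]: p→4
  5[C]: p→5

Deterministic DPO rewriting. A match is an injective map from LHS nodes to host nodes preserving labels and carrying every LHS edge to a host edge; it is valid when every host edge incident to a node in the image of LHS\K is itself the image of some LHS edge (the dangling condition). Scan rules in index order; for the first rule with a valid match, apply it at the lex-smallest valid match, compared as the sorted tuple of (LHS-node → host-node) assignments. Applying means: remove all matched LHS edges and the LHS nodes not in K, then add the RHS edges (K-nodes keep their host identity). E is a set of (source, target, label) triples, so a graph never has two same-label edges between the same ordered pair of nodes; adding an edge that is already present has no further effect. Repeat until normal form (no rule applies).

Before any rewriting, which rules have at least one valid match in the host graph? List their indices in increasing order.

R0: no valid match — LHS pattern not found
R1: no valid match — LHS pattern not found
R2: 1 valid match — {0↦0, 1↦5}
R3: 2 valid matches — {0↦2, 1↦3}, {0↦2, 1↦4}

Answer: [R2,R3]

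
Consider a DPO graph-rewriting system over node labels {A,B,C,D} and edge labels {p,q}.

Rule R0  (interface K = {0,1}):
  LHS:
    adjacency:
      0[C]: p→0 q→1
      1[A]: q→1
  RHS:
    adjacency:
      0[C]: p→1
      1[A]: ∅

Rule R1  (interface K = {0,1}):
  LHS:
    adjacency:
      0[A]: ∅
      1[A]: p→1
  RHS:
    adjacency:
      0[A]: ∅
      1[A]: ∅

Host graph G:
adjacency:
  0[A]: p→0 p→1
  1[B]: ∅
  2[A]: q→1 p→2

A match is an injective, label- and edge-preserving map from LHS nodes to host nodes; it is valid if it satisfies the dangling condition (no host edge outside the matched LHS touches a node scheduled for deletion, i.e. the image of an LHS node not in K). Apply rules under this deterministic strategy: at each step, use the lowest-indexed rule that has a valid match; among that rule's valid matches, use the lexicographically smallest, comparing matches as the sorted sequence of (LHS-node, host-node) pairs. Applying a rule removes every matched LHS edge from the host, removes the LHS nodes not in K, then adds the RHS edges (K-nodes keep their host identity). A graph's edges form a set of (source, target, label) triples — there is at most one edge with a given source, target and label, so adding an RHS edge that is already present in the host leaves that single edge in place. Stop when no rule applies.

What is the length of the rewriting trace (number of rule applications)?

start.  V:3 E:4  edges: 0-p->0 0-p->1 2-q->1 2-p->2
1. fire R1 via {0↦0, 1↦2}  →  V:3 E:3  edges: 0-p->0 0-p->1 2-q->1
2. fire R1 via {0↦2, 1↦0}  →  V:3 E:2  edges: 0-p->1 2-q->1
halt: no rule applies after step 2

Answer: 2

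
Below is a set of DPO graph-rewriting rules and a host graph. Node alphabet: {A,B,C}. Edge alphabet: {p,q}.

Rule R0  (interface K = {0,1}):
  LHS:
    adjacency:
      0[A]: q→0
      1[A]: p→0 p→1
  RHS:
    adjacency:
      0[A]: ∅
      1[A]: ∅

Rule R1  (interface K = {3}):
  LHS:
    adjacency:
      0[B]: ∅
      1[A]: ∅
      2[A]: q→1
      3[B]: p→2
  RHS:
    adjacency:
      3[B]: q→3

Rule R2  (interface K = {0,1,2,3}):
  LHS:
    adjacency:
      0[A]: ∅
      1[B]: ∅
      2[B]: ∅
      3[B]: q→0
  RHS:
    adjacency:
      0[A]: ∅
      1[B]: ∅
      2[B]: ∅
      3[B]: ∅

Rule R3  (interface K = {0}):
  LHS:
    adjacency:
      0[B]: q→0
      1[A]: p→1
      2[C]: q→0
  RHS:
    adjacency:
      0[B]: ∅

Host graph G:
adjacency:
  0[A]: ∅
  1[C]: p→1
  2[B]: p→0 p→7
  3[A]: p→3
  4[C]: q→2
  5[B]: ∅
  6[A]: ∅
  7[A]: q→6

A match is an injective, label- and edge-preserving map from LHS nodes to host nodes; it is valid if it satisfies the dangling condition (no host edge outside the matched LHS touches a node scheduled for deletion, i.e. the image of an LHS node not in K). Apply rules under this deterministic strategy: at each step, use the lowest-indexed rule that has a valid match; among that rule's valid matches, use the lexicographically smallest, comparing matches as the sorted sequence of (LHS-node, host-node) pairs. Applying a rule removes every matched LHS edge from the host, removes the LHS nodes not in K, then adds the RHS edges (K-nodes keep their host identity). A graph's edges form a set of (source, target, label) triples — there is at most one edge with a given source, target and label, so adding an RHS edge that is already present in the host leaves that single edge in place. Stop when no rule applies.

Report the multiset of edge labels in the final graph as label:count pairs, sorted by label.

Answer: p:2

Rewrite trace:
[0] host  ⇒  8 nodes, 6 edges  {1-p->1 2-p->0 2-p->7 3-p->3 4-q->2 7-q->6}
[1] R1 @ {0↦5, 1↦6, 2↦7, 3↦2}  ⇒  5 nodes, 5 edges  {1-p->1 2-p->0 2-q->2 3-p->3 4-q->2}
[2] R3 @ {0↦2, 1↦3, 2↦4}  ⇒  3 nodes, 2 edges  {1-p->1 2-p->0}
halt: no rule applies after step 2
NF edges: [(1, 1, 'p'), (2, 0, 'p')]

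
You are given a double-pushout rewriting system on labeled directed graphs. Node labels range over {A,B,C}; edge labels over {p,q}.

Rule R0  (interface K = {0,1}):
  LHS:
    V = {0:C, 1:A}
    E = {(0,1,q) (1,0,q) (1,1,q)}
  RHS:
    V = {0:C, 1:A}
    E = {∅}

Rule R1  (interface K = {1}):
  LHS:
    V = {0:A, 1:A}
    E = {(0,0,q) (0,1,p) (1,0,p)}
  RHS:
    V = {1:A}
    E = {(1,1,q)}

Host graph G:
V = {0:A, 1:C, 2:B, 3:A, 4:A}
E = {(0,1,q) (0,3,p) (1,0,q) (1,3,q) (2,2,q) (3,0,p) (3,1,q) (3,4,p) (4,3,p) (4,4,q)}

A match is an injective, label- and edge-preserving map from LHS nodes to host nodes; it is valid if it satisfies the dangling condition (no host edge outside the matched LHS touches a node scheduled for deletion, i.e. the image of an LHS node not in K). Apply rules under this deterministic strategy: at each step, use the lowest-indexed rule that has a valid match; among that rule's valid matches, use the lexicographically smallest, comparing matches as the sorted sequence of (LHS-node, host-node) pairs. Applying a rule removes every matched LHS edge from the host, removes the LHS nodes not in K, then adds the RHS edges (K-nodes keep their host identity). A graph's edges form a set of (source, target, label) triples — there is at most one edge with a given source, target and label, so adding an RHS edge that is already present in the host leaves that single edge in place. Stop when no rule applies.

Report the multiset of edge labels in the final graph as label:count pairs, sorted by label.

Answer: p:2 q:3

Derivation:
[0] host  ⇒  5 nodes, 10 edges  {0-q->1 0-p->3 1-q->0 1-q->3 2-q->2 3-p->0 3-q->1 3-p->4 4-p->3 4-q->4}
[1] R1 @ {0↦4, 1↦3}  ⇒  4 nodes, 8 edges  {0-q->1 0-p->3 1-q->0 1-q->3 2-q->2 3-p->0 3-q->1 3-q->3}
[2] R0 @ {0↦1, 1↦3}  ⇒  4 nodes, 5 edges  {0-q->1 0-p->3 1-q->0 2-q->2 3-p->0}
final graph: no rule applies after step 2
NF edges: [(0, 1, 'q'), (0, 3, 'p'), (1, 0, 'q'), (2, 2, 'q'), (3, 0, 'p')]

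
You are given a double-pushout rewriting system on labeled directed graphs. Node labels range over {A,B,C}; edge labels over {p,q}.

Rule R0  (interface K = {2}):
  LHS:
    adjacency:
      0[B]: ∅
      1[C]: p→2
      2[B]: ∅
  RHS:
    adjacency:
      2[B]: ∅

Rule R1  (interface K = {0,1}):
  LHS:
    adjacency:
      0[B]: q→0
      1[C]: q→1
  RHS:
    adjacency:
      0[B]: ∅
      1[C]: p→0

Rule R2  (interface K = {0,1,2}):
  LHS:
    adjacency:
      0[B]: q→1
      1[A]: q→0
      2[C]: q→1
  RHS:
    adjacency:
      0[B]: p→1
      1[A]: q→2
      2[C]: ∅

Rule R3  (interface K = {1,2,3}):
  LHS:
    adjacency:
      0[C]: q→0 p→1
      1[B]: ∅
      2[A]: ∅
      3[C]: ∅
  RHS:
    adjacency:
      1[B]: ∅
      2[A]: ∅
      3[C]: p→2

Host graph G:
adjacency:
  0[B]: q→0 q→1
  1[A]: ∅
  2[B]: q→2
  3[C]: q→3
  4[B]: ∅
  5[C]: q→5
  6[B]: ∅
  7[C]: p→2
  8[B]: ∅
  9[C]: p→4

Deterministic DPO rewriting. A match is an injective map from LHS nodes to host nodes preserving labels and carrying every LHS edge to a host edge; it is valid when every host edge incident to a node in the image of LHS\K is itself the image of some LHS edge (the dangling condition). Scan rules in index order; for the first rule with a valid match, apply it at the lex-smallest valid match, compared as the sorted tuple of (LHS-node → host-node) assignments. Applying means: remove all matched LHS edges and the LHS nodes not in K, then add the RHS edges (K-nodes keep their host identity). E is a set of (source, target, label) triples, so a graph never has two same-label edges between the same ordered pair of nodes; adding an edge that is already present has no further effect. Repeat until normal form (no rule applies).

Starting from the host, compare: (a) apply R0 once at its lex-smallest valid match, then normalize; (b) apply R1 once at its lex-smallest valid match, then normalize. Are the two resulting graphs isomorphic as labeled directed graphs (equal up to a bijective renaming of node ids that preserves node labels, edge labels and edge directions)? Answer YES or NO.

Answer: NO

Steps:
branch R0-first: apply at {0↦6, 1↦7, 2↦2} → |E|=6, then 4 more step(s) → NF |V|=4 |E|=2 V={0:B, 1:A, 2:B, 5:C} E=0-q->1 5-p->2
branch R1-first: apply at {0↦0, 1↦3} → |E|=6, then 3 more step(s) → NF |V|=6 |E|=3 V={0:B, 1:A, 2:B, 4:B, 5:C, 9:C} E=0-q->1 5-p->2 9-p->4
graphs not isomorphic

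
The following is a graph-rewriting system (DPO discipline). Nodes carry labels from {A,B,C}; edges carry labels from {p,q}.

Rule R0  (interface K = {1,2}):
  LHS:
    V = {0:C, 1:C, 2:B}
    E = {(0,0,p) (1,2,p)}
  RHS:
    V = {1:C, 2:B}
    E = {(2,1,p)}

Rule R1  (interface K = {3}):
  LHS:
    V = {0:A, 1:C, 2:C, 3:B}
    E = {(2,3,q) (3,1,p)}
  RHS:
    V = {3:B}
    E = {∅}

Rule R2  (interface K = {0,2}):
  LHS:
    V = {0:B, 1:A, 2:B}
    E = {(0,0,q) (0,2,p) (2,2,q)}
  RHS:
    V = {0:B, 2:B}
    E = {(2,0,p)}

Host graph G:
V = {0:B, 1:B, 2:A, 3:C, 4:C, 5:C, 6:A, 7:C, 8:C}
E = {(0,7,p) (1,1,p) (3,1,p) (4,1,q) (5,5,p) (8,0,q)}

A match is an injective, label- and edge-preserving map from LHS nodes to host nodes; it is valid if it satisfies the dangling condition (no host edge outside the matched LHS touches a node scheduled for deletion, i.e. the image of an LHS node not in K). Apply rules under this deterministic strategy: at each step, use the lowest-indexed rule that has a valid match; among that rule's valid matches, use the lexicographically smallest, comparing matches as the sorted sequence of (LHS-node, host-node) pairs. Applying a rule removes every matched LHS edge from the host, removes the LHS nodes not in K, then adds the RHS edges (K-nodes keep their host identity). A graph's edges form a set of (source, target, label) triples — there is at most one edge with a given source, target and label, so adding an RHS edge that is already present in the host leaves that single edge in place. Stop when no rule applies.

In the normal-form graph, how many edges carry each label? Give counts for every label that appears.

[0] host  ⇒  9 nodes, 6 edges  {0-p->7 1-p->1 3-p->1 4-q->1 5-p->5 8-q->0}
[1] R0 @ {0↦5, 1↦3, 2↦1}  ⇒  8 nodes, 5 edges  {0-p->7 1-p->1 1-p->3 4-q->1 8-q->0}
[2] R1 @ {0↦2, 1↦3, 2↦4, 3↦1}  ⇒  5 nodes, 3 edges  {0-p->7 1-p->1 8-q->0}
[3] R1 @ {0↦6, 1↦7, 2↦8, 3↦0}  ⇒  2 nodes, 1 edges  {1-p->1}
normal form: no rule applies after step 3
NF edges: [(1, 1, 'p')]

Answer: p:1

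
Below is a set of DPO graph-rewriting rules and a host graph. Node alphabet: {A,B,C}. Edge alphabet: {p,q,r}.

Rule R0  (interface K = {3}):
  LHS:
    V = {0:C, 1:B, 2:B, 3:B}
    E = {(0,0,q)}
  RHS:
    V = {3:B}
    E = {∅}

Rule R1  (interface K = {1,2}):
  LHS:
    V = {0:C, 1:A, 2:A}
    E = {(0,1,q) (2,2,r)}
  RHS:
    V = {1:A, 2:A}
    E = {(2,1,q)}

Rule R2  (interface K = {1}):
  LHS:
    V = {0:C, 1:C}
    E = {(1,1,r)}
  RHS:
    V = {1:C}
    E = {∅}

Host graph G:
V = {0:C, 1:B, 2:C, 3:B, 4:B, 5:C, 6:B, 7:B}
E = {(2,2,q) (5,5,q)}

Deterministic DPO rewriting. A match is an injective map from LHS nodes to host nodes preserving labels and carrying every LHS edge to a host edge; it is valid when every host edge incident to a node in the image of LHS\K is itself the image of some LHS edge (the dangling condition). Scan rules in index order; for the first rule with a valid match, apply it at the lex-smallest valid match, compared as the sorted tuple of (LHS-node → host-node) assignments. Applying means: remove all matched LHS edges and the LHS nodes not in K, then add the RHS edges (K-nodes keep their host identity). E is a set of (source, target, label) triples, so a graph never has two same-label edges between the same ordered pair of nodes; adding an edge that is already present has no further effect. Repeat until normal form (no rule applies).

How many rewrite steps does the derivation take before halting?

initial: |V|=8 |E|=2  E = 2-q->2 5-q->5
step 1: apply R0 at {0↦2, 1↦1, 2↦3, 3↦4}  → |V|=5 |E|=1  E = 5-q->5
step 2: apply R0 at {0↦5, 1↦4, 2↦6, 3↦7}  → |V|=2 |E|=0  E = ∅
halt: no rule applies after step 2

Answer: 2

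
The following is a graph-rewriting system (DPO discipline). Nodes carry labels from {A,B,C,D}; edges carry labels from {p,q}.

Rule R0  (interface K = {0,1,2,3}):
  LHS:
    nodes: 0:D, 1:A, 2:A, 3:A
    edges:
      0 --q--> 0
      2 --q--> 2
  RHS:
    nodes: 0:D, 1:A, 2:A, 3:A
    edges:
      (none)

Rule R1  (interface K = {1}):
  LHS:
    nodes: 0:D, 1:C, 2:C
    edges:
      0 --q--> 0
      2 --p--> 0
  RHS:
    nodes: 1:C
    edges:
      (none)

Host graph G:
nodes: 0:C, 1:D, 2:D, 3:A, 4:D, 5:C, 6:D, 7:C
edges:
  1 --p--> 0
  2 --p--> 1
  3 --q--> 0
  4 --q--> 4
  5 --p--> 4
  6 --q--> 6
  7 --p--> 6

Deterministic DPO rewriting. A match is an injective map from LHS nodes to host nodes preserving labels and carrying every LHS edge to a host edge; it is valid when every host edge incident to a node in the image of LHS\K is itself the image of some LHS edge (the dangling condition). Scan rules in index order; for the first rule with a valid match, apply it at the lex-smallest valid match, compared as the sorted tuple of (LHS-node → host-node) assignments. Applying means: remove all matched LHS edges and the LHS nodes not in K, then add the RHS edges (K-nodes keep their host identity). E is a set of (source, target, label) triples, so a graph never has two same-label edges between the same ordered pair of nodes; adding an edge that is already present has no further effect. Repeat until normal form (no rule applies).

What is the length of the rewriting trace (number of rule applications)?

start.  V:8 E:7  edges: 1-p->0 2-p->1 3-q->0 4-q->4 5-p->4 6-q->6 7-p->6
1. fire R1 via {0↦4, 1↦0, 2↦5}  →  V:6 E:5  edges: 1-p->0 2-p->1 3-q->0 6-q->6 7-p->6
2. fire R1 via {0↦6, 1↦0, 2↦7}  →  V:4 E:3  edges: 1-p->0 2-p->1 3-q->0
halt: no rule applies after step 2

Answer: 2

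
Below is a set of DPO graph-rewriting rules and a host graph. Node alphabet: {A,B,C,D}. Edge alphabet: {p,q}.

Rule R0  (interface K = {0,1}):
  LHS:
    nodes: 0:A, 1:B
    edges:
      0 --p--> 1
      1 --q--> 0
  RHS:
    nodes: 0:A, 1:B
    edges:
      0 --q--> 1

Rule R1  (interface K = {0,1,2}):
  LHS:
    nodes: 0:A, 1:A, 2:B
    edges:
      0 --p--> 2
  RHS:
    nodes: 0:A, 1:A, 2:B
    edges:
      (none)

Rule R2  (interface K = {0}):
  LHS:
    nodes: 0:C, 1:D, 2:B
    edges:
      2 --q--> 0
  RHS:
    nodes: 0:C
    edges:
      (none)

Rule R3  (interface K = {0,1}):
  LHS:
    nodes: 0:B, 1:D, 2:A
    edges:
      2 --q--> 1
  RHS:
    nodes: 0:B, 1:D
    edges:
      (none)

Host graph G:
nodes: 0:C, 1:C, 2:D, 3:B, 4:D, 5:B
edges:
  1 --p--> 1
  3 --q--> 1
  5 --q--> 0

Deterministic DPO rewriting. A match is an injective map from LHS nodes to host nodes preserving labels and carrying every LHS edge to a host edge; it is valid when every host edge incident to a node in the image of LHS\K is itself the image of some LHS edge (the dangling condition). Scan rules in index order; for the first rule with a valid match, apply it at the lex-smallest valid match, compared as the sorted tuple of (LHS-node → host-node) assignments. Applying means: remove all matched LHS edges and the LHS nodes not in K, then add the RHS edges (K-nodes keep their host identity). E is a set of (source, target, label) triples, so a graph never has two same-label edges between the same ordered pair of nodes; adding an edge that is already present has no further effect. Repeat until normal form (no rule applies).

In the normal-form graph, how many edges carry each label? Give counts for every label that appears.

Answer: p:1

Rewrite trace:
start.  V:6 E:3  edges: 1-p->1 3-q->1 5-q->0
1. fire R2 via {0↦0, 1↦2, 2↦5}  →  V:4 E:2  edges: 1-p->1 3-q->1
2. fire R2 via {0↦1, 1↦4, 2↦3}  →  V:2 E:1  edges: 1-p->1
final graph: no rule applies after step 2
NF edges: [(1, 1, 'p')]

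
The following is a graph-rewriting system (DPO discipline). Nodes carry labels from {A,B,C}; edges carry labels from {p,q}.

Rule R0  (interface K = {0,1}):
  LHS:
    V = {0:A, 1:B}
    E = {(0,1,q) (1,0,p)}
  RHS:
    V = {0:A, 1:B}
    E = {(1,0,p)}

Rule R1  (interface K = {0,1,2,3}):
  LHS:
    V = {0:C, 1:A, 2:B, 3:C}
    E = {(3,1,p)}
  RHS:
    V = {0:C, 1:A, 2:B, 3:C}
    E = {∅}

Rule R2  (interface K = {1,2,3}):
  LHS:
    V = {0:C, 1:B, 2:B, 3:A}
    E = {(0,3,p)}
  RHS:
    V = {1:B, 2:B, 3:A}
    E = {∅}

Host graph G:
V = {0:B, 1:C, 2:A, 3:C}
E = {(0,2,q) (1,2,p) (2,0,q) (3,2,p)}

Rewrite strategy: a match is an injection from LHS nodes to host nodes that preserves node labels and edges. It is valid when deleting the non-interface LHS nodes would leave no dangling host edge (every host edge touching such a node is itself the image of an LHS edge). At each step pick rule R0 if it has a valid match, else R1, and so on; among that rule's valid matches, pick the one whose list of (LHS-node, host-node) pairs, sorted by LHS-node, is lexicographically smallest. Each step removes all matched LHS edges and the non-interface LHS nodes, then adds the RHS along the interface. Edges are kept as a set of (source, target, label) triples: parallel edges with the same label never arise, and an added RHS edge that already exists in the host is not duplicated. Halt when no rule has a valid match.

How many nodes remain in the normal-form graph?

[0] host  ⇒  4 nodes, 4 edges  {0-q->2 1-p->2 2-q->0 3-p->2}
[1] R1 @ {0↦1, 1↦2, 2↦0, 3↦3}  ⇒  4 nodes, 3 edges  {0-q->2 1-p->2 2-q->0}
[2] R1 @ {0↦3, 1↦2, 2↦0, 3↦1}  ⇒  4 nodes, 2 edges  {0-q->2 2-q->0}
halt: no rule applies after step 2
NF nodes: {0:B, 1:C, 2:A, 3:C}

Answer: 4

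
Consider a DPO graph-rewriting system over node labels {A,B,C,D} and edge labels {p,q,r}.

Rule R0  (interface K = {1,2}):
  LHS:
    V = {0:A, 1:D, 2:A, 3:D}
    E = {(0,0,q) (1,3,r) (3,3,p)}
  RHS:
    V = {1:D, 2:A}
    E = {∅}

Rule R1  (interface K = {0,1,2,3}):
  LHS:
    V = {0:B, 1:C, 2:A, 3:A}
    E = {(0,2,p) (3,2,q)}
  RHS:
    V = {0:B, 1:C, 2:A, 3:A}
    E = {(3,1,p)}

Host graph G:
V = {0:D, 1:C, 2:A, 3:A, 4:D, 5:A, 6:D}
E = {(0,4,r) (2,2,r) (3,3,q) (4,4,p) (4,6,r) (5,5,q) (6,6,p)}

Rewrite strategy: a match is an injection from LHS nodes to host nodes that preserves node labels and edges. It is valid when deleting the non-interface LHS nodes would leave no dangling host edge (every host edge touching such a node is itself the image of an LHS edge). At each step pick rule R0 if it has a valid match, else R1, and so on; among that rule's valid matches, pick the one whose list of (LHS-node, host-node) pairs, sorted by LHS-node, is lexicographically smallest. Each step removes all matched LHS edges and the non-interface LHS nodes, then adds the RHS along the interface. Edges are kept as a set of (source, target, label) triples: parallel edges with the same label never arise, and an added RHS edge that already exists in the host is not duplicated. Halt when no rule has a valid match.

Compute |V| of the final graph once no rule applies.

initial: |V|=7 |E|=7  E = 0-r->4 2-r->2 3-q->3 4-p->4 4-r->6 5-q->5 6-p->6
step 1: apply R0 at {0↦3, 1↦4, 2↦2, 3↦6}  → |V|=5 |E|=4  E = 0-r->4 2-r->2 4-p->4 5-q->5
step 2: apply R0 at {0↦5, 1↦0, 2↦2, 3↦4}  → |V|=3 |E|=1  E = 2-r->2
halt: no rule applies after step 2
NF nodes: {0:D, 1:C, 2:A}

Answer: 3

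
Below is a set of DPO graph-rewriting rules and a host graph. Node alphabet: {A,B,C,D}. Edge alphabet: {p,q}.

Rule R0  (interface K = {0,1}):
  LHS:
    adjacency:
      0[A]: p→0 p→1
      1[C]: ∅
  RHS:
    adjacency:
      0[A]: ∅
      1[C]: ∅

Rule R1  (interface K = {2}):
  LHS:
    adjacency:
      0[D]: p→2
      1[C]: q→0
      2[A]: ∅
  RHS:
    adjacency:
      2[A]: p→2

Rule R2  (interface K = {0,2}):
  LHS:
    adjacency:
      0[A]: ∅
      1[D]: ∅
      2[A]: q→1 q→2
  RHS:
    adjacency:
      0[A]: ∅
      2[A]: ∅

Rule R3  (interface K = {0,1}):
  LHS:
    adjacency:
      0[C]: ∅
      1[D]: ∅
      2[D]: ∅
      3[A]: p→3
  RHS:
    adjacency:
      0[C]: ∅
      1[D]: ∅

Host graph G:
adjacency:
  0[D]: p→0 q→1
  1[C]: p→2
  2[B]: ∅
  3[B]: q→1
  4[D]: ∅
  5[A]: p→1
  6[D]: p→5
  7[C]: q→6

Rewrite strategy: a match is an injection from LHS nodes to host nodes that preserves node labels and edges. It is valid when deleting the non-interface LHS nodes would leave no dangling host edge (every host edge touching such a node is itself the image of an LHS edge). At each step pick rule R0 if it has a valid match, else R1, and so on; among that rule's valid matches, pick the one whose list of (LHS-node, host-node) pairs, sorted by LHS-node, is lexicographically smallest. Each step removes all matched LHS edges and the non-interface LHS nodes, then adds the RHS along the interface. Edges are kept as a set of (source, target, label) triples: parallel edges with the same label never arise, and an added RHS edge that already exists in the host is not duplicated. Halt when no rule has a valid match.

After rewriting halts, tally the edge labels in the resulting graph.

start.  V:8 E:7  edges: 0-p->0 0-q->1 1-p->2 3-q->1 5-p->1 6-p->5 7-q->6
1. fire R1 via {0↦6, 1↦7, 2↦5}  →  V:6 E:6  edges: 0-p->0 0-q->1 1-p->2 3-q->1 5-p->1 5-p->5
2. fire R0 via {0↦5, 1↦1}  →  V:6 E:4  edges: 0-p->0 0-q->1 1-p->2 3-q->1
normal form: no rule applies after step 2
NF edges: [(0, 0, 'p'), (0, 1, 'q'), (1, 2, 'p'), (3, 1, 'q')]

Answer: p:2 q:2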